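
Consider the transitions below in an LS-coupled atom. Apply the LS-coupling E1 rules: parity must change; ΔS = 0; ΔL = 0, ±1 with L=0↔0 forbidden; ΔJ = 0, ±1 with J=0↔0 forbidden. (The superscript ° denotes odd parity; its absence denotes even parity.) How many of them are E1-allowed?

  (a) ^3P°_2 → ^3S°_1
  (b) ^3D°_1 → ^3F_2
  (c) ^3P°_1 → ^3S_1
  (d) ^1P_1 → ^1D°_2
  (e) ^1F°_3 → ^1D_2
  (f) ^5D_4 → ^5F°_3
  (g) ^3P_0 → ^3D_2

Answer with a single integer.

5

(a) forbidden (parity fails)
(b) allowed
(c) allowed
(d) allowed
(e) allowed
(f) allowed
(g) forbidden (parity, ΔJ fail)
Total allowed: 5 of 7.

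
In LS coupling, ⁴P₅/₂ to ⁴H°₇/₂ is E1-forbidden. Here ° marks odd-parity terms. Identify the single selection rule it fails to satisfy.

the ΔL = 0, ±1 rule

Parity must change: even → odd — passes.
ΔS = 0: S: 3/2 → 3/2 — passes.
ΔL = 0, ±1 (not L=0↔0): L: 1 → 5, ΔL = +4 — fails.
ΔJ = 0, ±1 (not J=0↔0): J: 5/2 → 7/2, ΔJ = +1 — passes.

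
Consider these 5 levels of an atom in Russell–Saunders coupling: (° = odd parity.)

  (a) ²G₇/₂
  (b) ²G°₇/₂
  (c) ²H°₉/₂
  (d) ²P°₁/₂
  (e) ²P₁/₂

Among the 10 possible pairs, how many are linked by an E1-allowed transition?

3

(a)–(b): allowed.
(a)–(c): allowed.
(a)–(d): forbidden (ΔL, ΔJ).
(a)–(e): forbidden (parity, ΔL, ΔJ).
(b)–(c): forbidden (parity).
(b)–(d): forbidden (parity, ΔL, ΔJ).
(b)–(e): forbidden (ΔL, ΔJ).
(c)–(d): forbidden (parity, ΔL, ΔJ).
(c)–(e): forbidden (ΔL, ΔJ).
(d)–(e): allowed.
Allowed pairs: 3 of 10.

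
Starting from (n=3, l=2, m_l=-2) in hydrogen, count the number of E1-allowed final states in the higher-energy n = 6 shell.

E1 requires Δl = ±1, so l_f ∈ {1, 3}; with 0 ≤ l_f ≤ n_f−1 = 5, the allowed l_f values are {1, 3}.
For l_f = 1: m_f ∈ {m_i−1, m_i, m_i+1} ∩ [−1, 1] = {-1} → 1 state.
For l_f = 3: m_f ∈ {m_i−1, m_i, m_i+1} ∩ [−3, 3] = {-3, -2, -1} → 3 states.
Total: 4.

4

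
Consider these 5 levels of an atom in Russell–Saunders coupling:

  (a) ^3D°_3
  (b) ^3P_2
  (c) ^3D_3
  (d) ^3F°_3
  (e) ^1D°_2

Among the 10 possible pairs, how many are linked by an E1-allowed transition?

3

(a)–(b): allowed.
(a)–(c): allowed.
(a)–(d): forbidden (parity).
(a)–(e): forbidden (parity, ΔS).
(b)–(c): forbidden (parity).
(b)–(d): forbidden (ΔL).
(b)–(e): forbidden (ΔS).
(c)–(d): allowed.
(c)–(e): forbidden (ΔS).
(d)–(e): forbidden (parity, ΔS).
Allowed pairs: 3 of 10.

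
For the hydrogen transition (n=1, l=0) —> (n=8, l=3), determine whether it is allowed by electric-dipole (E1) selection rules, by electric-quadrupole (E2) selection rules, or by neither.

Δl = 3 − 0 = +3; l_i + l_f = 3.
E1 (Δl = ±1): not satisfied.
E2 (Δl = 0,±2, l_i+l_f ≥ 2): not satisfied.

neither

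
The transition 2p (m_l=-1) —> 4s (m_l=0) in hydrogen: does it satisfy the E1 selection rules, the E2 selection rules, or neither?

Δl = 0 − 1 = -1; l_i + l_f = 1.
Δm_l = +1.
E1 (Δl = ±1, |Δm_l| ≤ 1): satisfied.
E2 (Δl = 0,±2, l_i+l_f ≥ 2, |Δm_l| ≤ 2): not satisfied.

E1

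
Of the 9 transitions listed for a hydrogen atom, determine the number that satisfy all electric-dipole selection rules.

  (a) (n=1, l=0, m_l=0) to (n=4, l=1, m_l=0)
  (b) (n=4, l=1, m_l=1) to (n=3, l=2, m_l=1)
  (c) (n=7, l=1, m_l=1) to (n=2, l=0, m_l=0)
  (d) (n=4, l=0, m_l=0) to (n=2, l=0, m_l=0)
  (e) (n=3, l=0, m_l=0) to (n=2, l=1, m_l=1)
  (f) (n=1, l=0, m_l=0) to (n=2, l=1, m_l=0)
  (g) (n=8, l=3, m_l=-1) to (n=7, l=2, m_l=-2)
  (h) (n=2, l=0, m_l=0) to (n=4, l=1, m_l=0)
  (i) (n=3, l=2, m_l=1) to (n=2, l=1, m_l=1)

8

(a) allowed
(b) allowed
(c) allowed
(d) forbidden — Δl = +0 (E1 requires Δl = ±1)
(e) allowed
(f) allowed
(g) allowed
(h) allowed
(i) allowed
Total allowed: 8 of 9.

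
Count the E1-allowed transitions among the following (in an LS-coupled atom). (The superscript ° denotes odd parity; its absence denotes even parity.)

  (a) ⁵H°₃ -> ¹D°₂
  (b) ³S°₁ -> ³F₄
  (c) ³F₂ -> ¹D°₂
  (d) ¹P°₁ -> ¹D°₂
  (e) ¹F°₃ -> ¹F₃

(a) forbidden (parity, ΔS, ΔL fail)
(b) forbidden (ΔL, ΔJ fail)
(c) forbidden (ΔS fails)
(d) forbidden (parity fails)
(e) allowed
Total allowed: 1 of 5.

1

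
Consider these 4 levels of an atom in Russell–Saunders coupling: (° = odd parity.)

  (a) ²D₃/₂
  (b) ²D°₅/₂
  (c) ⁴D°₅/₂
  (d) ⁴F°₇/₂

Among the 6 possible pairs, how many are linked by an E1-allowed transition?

1

(a)–(b): allowed.
(a)–(c): forbidden (ΔS).
(a)–(d): forbidden (ΔS, ΔJ).
(b)–(c): forbidden (parity, ΔS).
(b)–(d): forbidden (parity, ΔS).
(c)–(d): forbidden (parity).
Allowed pairs: 1 of 6.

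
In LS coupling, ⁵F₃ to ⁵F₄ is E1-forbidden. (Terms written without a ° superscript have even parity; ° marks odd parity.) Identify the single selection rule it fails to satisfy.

parity

Reading off the term symbols: S 2→2, L 3→3, J 3→4, parity even→even.
Parity must change: even → even — fails.
ΔS = 0: S: 2 → 2 — ok.
ΔL = 0, ±1 (not L=0↔0): L: 3 → 3, ΔL = +0 — ok.
ΔJ = 0, ±1 (not J=0↔0): J: 3 → 4, ΔJ = +1 — ok.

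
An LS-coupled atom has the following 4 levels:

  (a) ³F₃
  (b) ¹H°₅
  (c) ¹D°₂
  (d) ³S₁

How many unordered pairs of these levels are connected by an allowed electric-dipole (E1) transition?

0

(a)–(b): forbidden (ΔS, ΔL, ΔJ).
(a)–(c): forbidden (ΔS).
(a)–(d): forbidden (parity, ΔL, ΔJ).
(b)–(c): forbidden (parity, ΔL, ΔJ).
(b)–(d): forbidden (ΔS, ΔL, ΔJ).
(c)–(d): forbidden (ΔS, ΔL).
Allowed pairs: 0 of 6.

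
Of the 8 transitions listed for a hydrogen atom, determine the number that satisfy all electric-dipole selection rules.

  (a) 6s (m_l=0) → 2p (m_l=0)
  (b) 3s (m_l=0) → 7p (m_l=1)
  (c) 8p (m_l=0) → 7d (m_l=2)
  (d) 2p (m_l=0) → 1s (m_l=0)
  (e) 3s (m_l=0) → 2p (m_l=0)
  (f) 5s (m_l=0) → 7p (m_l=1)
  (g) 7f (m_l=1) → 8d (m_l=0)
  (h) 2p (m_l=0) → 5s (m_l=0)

7

(a) allowed
(b) allowed
(c) forbidden — Δm_l = +2 (E1 requires Δm_l = 0, ±1)
(d) allowed
(e) allowed
(f) allowed
(g) allowed
(h) allowed
Total allowed: 7 of 8.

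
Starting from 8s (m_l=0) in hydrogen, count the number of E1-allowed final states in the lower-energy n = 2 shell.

E1 requires Δl = ±1, so l_f ∈ {-1, 1}; with 0 ≤ l_f ≤ n_f−1 = 1, the allowed l_f values are {1}.
For l_f = 1: m_f ∈ {m_i−1, m_i, m_i+1} ∩ [−1, 1] = {-1, 0, 1} → 3 states.
Total: 3.

3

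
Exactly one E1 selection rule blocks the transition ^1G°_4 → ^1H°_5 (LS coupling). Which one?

Initial level: S=0, L=4, J=4, parity odd. Final level: S=0, L=5, J=5, parity odd.
ΔJ = 0, ±1 (not J=0↔0): J: 4 → 5, ΔJ = +1 — passes.
Parity must change: odd → odd — fails.
ΔL = 0, ±1 (not L=0↔0): L: 4 → 5, ΔL = +1 — passes.
ΔS = 0: S: 0 → 0 — passes.

parity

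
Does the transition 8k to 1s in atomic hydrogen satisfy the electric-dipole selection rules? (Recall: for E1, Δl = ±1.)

forbidden

l: 7 → 0 (Δl = -7). Δl = ±1 fails.
The transition is electric-dipole forbidden.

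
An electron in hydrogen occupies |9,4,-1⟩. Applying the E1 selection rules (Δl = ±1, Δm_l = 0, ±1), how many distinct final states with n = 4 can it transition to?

3

E1 requires Δl = ±1, so l_f ∈ {3, 5}; with 0 ≤ l_f ≤ n_f−1 = 3, the allowed l_f values are {3}.
For l_f = 3: m_f ∈ {m_i−1, m_i, m_i+1} ∩ [−3, 3] = {-2, -1, 0} → 3 states.
Total: 3.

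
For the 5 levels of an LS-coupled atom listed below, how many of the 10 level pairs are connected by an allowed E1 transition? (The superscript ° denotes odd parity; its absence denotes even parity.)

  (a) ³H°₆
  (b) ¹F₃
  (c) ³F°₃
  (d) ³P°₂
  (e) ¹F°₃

1

(a)–(b): forbidden (ΔS, ΔL, ΔJ).
(a)–(c): forbidden (parity, ΔL, ΔJ).
(a)–(d): forbidden (parity, ΔL, ΔJ).
(a)–(e): forbidden (parity, ΔS, ΔL, ΔJ).
(b)–(c): forbidden (ΔS).
(b)–(d): forbidden (ΔS, ΔL).
(b)–(e): allowed.
(c)–(d): forbidden (parity, ΔL).
(c)–(e): forbidden (parity, ΔS).
(d)–(e): forbidden (parity, ΔS, ΔL).
Allowed pairs: 1 of 10.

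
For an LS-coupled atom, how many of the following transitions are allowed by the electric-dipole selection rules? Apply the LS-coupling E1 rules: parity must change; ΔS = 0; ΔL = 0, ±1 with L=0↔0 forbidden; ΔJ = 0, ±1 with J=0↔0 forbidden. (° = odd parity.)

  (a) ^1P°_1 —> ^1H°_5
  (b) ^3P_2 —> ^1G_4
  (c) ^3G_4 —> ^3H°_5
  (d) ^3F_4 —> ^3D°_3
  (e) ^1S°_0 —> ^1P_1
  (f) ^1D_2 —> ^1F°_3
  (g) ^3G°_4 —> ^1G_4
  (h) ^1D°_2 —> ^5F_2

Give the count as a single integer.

(a) forbidden (parity, ΔL, ΔJ fail)
(b) forbidden (parity, ΔS, ΔL, ΔJ fail)
(c) allowed
(d) allowed
(e) allowed
(f) allowed
(g) forbidden (ΔS fails)
(h) forbidden (ΔS fails)
Total allowed: 4 of 8.

4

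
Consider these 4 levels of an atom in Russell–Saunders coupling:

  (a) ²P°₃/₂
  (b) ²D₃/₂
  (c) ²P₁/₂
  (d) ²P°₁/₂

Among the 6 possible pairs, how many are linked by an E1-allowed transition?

4

(a)–(b): allowed.
(a)–(c): allowed.
(a)–(d): forbidden (parity).
(b)–(c): forbidden (parity).
(b)–(d): allowed.
(c)–(d): allowed.
Allowed pairs: 4 of 6.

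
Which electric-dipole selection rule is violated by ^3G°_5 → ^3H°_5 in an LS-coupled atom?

Parity must change: odd → odd — fails.
ΔS = 0: S: 1 → 1 — passes.
ΔL = 0, ±1 (not L=0↔0): L: 4 → 5, ΔL = +1 — passes.
ΔJ = 0, ±1 (not J=0↔0): J: 5 → 5, ΔJ = +0 — passes.

parity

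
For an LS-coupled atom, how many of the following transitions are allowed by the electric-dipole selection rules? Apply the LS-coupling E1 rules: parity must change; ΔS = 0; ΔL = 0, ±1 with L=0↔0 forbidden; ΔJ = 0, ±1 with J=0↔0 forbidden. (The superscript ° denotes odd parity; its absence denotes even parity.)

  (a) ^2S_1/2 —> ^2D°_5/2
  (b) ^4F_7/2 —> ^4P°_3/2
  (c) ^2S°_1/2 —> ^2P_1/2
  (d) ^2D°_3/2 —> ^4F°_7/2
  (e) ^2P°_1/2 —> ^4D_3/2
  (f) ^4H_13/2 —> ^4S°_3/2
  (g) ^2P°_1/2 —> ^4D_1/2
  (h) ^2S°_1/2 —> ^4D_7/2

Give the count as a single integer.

1

(a) forbidden (ΔL, ΔJ fail)
(b) forbidden (ΔL, ΔJ fail)
(c) allowed
(d) forbidden (parity, ΔS, ΔJ fail)
(e) forbidden (ΔS fails)
(f) forbidden (ΔL, ΔJ fail)
(g) forbidden (ΔS fails)
(h) forbidden (ΔS, ΔL, ΔJ fail)
Total allowed: 1 of 8.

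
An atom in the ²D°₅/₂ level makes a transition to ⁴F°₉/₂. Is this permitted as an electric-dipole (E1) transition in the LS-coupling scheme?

Initial level: S=1/2, L=2, J=5/2, parity odd. Final level: S=3/2, L=3, J=9/2, parity odd.
ΔJ = 0, ±1 (not J=0↔0): J: 5/2 → 9/2, ΔJ = +2 — ✗.
ΔL = 0, ±1 (not L=0↔0): L: 2 → 3, ΔL = +1 — ✓.
ΔS = 0: S: 1/2 → 3/2 — ✗.
Parity must change: odd → odd — ✗.
Rule(s) violated: parity, ΔS, ΔJ.

forbidden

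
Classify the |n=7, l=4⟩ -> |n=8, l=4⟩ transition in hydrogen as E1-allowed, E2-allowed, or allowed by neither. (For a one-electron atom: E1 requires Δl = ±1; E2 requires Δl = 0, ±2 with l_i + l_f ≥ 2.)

Δl = 4 − 4 = +0; l_i + l_f = 8.
E1 (Δl = ±1): not satisfied.
E2 (Δl = 0,±2, l_i+l_f ≥ 2): satisfied.

E2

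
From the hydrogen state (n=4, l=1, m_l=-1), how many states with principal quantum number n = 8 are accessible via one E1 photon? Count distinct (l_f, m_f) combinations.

E1 requires Δl = ±1, so l_f ∈ {0, 2}; with 0 ≤ l_f ≤ n_f−1 = 7, the allowed l_f values are {0, 2}.
For l_f = 0: m_f ∈ {m_i−1, m_i, m_i+1} ∩ [−0, 0] = {0} → 1 state.
For l_f = 2: m_f ∈ {m_i−1, m_i, m_i+1} ∩ [−2, 2] = {-2, -1, 0} → 3 states.
Total: 4.

4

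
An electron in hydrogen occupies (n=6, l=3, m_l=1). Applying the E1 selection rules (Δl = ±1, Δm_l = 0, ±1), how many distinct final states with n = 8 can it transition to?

6

E1 requires Δl = ±1, so l_f ∈ {2, 4}; with 0 ≤ l_f ≤ n_f−1 = 7, the allowed l_f values are {2, 4}.
For l_f = 2: m_f ∈ {m_i−1, m_i, m_i+1} ∩ [−2, 2] = {0, 1, 2} → 3 states.
For l_f = 4: m_f ∈ {m_i−1, m_i, m_i+1} ∩ [−4, 4] = {0, 1, 2} → 3 states.
Total: 6.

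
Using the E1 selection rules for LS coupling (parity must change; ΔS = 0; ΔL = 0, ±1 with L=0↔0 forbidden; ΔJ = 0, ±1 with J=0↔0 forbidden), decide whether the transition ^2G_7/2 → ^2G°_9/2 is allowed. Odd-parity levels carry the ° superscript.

allowed

Parity must change: even → odd — passes.
ΔS = 0: S: 1/2 → 1/2 — passes.
ΔL = 0, ±1 (not L=0↔0): L: 4 → 4, ΔL = +0 — passes.
ΔJ = 0, ±1 (not J=0↔0): J: 7/2 → 9/2, ΔJ = +1 — passes.
All four E1 rules are satisfied.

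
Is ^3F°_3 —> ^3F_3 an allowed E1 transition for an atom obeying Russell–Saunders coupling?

allowed

Parity must change: odd → even — passes.
ΔS = 0: S: 1 → 1 — passes.
ΔL = 0, ±1 (not L=0↔0): L: 3 → 3, ΔL = +0 — passes.
ΔJ = 0, ±1 (not J=0↔0): J: 3 → 3, ΔJ = +0 — passes.
All four E1 rules are satisfied.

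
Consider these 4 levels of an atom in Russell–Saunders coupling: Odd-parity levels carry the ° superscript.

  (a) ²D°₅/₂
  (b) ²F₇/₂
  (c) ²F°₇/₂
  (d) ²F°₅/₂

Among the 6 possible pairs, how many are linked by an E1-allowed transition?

3

(a)–(b): allowed.
(a)–(c): forbidden (parity).
(a)–(d): forbidden (parity).
(b)–(c): allowed.
(b)–(d): allowed.
(c)–(d): forbidden (parity).
Allowed pairs: 3 of 6.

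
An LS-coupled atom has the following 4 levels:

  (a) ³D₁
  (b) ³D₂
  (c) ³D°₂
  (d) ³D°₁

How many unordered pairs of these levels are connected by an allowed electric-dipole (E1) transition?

(a)–(b): forbidden (parity).
(a)–(c): allowed.
(a)–(d): allowed.
(b)–(c): allowed.
(b)–(d): allowed.
(c)–(d): forbidden (parity).
Allowed pairs: 4 of 6.

4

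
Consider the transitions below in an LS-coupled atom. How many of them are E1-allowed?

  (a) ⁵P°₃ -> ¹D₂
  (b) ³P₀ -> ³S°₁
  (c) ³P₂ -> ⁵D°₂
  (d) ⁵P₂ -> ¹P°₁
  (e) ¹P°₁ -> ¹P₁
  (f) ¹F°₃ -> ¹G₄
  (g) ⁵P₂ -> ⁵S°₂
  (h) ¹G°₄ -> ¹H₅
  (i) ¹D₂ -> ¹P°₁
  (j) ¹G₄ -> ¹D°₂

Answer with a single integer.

6

(a) forbidden (ΔS fails)
(b) allowed
(c) forbidden (ΔS fails)
(d) forbidden (ΔS fails)
(e) allowed
(f) allowed
(g) allowed
(h) allowed
(i) allowed
(j) forbidden (ΔL, ΔJ fail)
Total allowed: 6 of 10.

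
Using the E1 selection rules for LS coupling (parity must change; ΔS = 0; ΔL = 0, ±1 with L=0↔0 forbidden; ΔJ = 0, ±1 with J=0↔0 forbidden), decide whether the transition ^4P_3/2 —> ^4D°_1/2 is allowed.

allowed

Initial level: S=3/2, L=1, J=3/2, parity even. Final level: S=3/2, L=2, J=1/2, parity odd.
Parity must change: even → odd — ok.
ΔS = 0: S: 3/2 → 3/2 — ok.
ΔL = 0, ±1 (not L=0↔0): L: 1 → 2, ΔL = +1 — ok.
ΔJ = 0, ±1 (not J=0↔0): J: 3/2 → 1/2, ΔJ = -1 — ok.
All four E1 rules are satisfied.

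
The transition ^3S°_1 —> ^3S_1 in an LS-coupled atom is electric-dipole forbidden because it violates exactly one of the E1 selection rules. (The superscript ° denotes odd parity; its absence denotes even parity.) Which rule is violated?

the L=0 ↔ L=0 exclusion

Initial level: S=1, L=0, J=1, parity odd. Final level: S=1, L=0, J=1, parity even.
Parity must change: odd → even — ok.
ΔS = 0: S: 1 → 1 — ok.
ΔL = 0, ±1 (not L=0↔0): L: 0 → 0, ΔL = +0 — fails.
ΔJ = 0, ±1 (not J=0↔0): J: 1 → 1, ΔJ = +0 — ok.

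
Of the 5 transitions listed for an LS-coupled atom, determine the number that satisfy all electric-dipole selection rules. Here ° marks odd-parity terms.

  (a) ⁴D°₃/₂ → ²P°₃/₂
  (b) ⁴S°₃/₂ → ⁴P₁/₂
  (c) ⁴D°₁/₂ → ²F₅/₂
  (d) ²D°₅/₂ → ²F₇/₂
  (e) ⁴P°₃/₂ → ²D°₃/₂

(a) forbidden (parity, ΔS fail)
(b) allowed
(c) forbidden (ΔS, ΔJ fail)
(d) allowed
(e) forbidden (parity, ΔS fail)
Total allowed: 2 of 5.

2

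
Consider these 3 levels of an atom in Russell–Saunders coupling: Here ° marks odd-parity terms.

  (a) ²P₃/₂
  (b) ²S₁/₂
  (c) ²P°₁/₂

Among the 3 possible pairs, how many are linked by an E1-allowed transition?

(a)–(b): forbidden (parity).
(a)–(c): allowed.
(b)–(c): allowed.
Allowed pairs: 2 of 3.

2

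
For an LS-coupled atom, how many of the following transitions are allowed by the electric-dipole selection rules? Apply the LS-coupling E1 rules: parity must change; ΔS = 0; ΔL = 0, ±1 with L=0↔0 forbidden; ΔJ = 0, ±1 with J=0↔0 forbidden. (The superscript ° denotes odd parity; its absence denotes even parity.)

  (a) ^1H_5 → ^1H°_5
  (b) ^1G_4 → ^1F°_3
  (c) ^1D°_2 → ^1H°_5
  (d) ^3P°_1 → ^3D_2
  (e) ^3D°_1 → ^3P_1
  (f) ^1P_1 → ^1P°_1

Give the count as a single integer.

(a) allowed
(b) allowed
(c) forbidden (parity, ΔL, ΔJ fail)
(d) allowed
(e) allowed
(f) allowed
Total allowed: 5 of 6.

5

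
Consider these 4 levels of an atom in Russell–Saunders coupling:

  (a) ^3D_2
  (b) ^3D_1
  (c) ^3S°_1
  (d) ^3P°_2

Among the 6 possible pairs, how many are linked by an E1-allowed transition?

2

(a)–(b): forbidden (parity).
(a)–(c): forbidden (ΔL).
(a)–(d): allowed.
(b)–(c): forbidden (ΔL).
(b)–(d): allowed.
(c)–(d): forbidden (parity).
Allowed pairs: 2 of 6.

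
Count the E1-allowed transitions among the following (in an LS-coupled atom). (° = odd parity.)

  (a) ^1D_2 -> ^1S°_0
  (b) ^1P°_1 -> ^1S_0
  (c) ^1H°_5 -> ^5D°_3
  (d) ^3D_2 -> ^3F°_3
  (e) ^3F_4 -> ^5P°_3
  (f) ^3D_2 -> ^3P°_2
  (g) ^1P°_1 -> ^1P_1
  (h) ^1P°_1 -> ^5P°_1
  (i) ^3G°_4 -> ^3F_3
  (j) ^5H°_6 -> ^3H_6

5

(a) forbidden (ΔL, ΔJ fail)
(b) allowed
(c) forbidden (parity, ΔS, ΔL, ΔJ fail)
(d) allowed
(e) forbidden (ΔS, ΔL fail)
(f) allowed
(g) allowed
(h) forbidden (parity, ΔS fail)
(i) allowed
(j) forbidden (ΔS fails)
Total allowed: 5 of 10.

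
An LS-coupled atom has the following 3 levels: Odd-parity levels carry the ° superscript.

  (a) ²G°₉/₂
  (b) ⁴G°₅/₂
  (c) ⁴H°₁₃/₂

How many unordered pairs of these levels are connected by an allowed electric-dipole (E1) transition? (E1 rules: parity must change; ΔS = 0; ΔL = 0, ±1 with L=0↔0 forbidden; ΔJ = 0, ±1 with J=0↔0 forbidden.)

(a)–(b): forbidden (parity, ΔS, ΔJ).
(a)–(c): forbidden (parity, ΔS, ΔJ).
(b)–(c): forbidden (parity, ΔJ).
Allowed pairs: 0 of 3.

0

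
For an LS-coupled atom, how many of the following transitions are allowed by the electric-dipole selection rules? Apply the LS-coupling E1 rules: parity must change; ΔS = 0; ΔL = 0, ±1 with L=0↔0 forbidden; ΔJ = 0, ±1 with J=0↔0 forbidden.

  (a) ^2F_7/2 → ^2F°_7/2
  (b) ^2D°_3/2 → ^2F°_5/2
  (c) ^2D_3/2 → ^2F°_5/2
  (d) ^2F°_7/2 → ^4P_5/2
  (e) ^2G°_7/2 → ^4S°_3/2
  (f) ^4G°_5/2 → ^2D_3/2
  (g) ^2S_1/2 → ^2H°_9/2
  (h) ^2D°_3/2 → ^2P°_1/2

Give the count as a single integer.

(a) allowed
(b) forbidden (parity fails)
(c) allowed
(d) forbidden (ΔS, ΔL fail)
(e) forbidden (parity, ΔS, ΔL, ΔJ fail)
(f) forbidden (ΔS, ΔL fail)
(g) forbidden (ΔL, ΔJ fail)
(h) forbidden (parity fails)
Total allowed: 2 of 8.

2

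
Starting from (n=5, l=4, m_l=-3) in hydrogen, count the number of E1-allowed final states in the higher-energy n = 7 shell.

5

E1 requires Δl = ±1, so l_f ∈ {3, 5}; with 0 ≤ l_f ≤ n_f−1 = 6, the allowed l_f values are {3, 5}.
For l_f = 3: m_f ∈ {m_i−1, m_i, m_i+1} ∩ [−3, 3] = {-3, -2} → 2 states.
For l_f = 5: m_f ∈ {m_i−1, m_i, m_i+1} ∩ [−5, 5] = {-4, -3, -2} → 3 states.
Total: 5.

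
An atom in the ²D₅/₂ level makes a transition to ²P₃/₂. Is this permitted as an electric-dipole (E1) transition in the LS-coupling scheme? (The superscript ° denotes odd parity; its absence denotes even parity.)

forbidden

Parity must change: even → even — fails.
ΔS = 0: S: 1/2 → 1/2 — ok.
ΔL = 0, ±1 (not L=0↔0): L: 2 → 1, ΔL = -1 — ok.
ΔJ = 0, ±1 (not J=0↔0): J: 5/2 → 3/2, ΔJ = -1 — ok.
Rule(s) violated: parity.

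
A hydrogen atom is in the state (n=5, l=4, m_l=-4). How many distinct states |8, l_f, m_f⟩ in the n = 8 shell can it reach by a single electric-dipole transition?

4

E1 requires Δl = ±1, so l_f ∈ {3, 5}; with 0 ≤ l_f ≤ n_f−1 = 7, the allowed l_f values are {3, 5}.
For l_f = 3: m_f ∈ {m_i−1, m_i, m_i+1} ∩ [−3, 3] = {-3} → 1 state.
For l_f = 5: m_f ∈ {m_i−1, m_i, m_i+1} ∩ [−5, 5] = {-5, -4, -3} → 3 states.
Total: 4.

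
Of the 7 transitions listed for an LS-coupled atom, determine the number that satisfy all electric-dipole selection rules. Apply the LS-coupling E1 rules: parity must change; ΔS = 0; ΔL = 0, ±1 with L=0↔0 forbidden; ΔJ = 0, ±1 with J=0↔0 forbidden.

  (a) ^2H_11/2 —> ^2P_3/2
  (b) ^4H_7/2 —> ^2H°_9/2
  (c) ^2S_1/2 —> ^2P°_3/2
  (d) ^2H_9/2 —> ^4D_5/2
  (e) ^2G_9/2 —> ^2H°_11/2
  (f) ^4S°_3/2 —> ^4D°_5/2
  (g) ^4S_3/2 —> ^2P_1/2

2

(a) forbidden (parity, ΔL, ΔJ fail)
(b) forbidden (ΔS fails)
(c) allowed
(d) forbidden (parity, ΔS, ΔL, ΔJ fail)
(e) allowed
(f) forbidden (parity, ΔL fail)
(g) forbidden (parity, ΔS fail)
Total allowed: 2 of 7.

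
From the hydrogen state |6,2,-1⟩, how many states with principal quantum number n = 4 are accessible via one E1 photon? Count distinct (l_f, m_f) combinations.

E1 requires Δl = ±1, so l_f ∈ {1, 3}; with 0 ≤ l_f ≤ n_f−1 = 3, the allowed l_f values are {1, 3}.
For l_f = 1: m_f ∈ {m_i−1, m_i, m_i+1} ∩ [−1, 1] = {-1, 0} → 2 states.
For l_f = 3: m_f ∈ {m_i−1, m_i, m_i+1} ∩ [−3, 3] = {-2, -1, 0} → 3 states.
Total: 5.

5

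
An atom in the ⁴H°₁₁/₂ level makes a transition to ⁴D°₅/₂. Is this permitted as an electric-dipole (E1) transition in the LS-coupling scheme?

ΔL = 0, ±1 (not L=0↔0): L: 5 → 2, ΔL = -3 — fails.
ΔS = 0: S: 3/2 → 3/2 — passes.
Parity must change: odd → odd — fails.
ΔJ = 0, ±1 (not J=0↔0): J: 11/2 → 5/2, ΔJ = -3 — fails.
Rule(s) violated: parity, ΔL, ΔJ.

forbidden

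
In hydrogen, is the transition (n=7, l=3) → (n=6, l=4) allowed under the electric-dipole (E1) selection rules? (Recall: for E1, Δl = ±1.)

Δl = 4 − 3 = +1; the E1 rule Δl = ±1 is passes.
All E1 selection rules are satisfied.

allowed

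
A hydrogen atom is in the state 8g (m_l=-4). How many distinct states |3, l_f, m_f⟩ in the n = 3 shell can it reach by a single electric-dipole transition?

E1 requires l_f ∈ {3, 5}, but neither lies in [0, 2], so no final state is reachable.
Total: 0.

0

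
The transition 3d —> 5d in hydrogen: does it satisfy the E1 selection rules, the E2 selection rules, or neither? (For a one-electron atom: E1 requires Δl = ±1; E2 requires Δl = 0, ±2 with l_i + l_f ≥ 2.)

E2

Δl = 2 − 2 = +0; l_i + l_f = 4.
E1 (Δl = ±1): not satisfied.
E2 (Δl = 0,±2, l_i+l_f ≥ 2): satisfied.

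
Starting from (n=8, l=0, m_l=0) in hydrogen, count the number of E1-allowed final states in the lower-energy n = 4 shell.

E1 requires Δl = ±1, so l_f ∈ {-1, 1}; with 0 ≤ l_f ≤ n_f−1 = 3, the allowed l_f values are {1}.
For l_f = 1: m_f ∈ {m_i−1, m_i, m_i+1} ∩ [−1, 1] = {-1, 0, 1} → 3 states.
Total: 3.

3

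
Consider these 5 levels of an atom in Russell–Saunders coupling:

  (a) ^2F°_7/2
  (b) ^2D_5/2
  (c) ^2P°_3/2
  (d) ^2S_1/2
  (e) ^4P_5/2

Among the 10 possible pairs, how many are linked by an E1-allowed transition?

3

(a)–(b): allowed.
(a)–(c): forbidden (parity, ΔL, ΔJ).
(a)–(d): forbidden (ΔL, ΔJ).
(a)–(e): forbidden (ΔS, ΔL).
(b)–(c): allowed.
(b)–(d): forbidden (parity, ΔL, ΔJ).
(b)–(e): forbidden (parity, ΔS).
(c)–(d): allowed.
(c)–(e): forbidden (ΔS).
(d)–(e): forbidden (parity, ΔS, ΔJ).
Allowed pairs: 3 of 10.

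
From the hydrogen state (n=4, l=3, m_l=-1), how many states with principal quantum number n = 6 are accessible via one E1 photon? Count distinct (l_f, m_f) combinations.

E1 requires Δl = ±1, so l_f ∈ {2, 4}; with 0 ≤ l_f ≤ n_f−1 = 5, the allowed l_f values are {2, 4}.
For l_f = 2: m_f ∈ {m_i−1, m_i, m_i+1} ∩ [−2, 2] = {-2, -1, 0} → 3 states.
For l_f = 4: m_f ∈ {m_i−1, m_i, m_i+1} ∩ [−4, 4] = {-2, -1, 0} → 3 states.
Total: 6.

6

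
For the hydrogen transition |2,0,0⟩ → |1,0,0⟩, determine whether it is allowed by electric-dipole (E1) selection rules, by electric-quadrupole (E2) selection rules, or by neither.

Δl = 0 − 0 = +0; l_i + l_f = 0.
Δm_l = +0.
E1 (Δl = ±1, |Δm_l| ≤ 1): not satisfied.
E2 (Δl = 0,±2, l_i+l_f ≥ 2, |Δm_l| ≤ 2): not satisfied.

neither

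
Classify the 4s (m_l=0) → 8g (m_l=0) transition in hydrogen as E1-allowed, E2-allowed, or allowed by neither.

Δl = 4 − 0 = +4; l_i + l_f = 4.
Δm_l = +0.
E1 (Δl = ±1, |Δm_l| ≤ 1): not satisfied.
E2 (Δl = 0,±2, l_i+l_f ≥ 2, |Δm_l| ≤ 2): not satisfied.

neither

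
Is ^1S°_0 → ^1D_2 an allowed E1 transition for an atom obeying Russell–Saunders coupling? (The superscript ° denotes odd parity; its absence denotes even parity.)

forbidden

Initial level: S=0, L=0, J=0, parity odd. Final level: S=0, L=2, J=2, parity even.
ΔL = 0, ±1 (not L=0↔0): L: 0 → 2, ΔL = +2 — ✗.
ΔS = 0: S: 0 → 0 — ✓.
ΔJ = 0, ±1 (not J=0↔0): J: 0 → 2, ΔJ = +2 — ✗.
Parity must change: odd → even — ✓.
Rule(s) violated: ΔL, ΔJ.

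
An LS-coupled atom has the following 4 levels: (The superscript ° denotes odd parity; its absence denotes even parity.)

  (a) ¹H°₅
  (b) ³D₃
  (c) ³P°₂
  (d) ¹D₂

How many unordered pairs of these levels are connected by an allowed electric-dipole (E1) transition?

1

(a)–(b): forbidden (ΔS, ΔL, ΔJ).
(a)–(c): forbidden (parity, ΔS, ΔL, ΔJ).
(a)–(d): forbidden (ΔL, ΔJ).
(b)–(c): allowed.
(b)–(d): forbidden (parity, ΔS).
(c)–(d): forbidden (ΔS).
Allowed pairs: 1 of 6.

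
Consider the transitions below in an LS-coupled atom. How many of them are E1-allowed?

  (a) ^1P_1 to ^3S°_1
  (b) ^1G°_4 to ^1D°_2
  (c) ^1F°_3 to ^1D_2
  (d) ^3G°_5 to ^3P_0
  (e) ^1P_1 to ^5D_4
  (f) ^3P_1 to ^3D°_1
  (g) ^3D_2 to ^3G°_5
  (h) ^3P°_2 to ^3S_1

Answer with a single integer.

(a) forbidden (ΔS fails)
(b) forbidden (parity, ΔL, ΔJ fail)
(c) allowed
(d) forbidden (ΔL, ΔJ fail)
(e) forbidden (parity, ΔS, ΔJ fail)
(f) allowed
(g) forbidden (ΔL, ΔJ fail)
(h) allowed
Total allowed: 3 of 8.

3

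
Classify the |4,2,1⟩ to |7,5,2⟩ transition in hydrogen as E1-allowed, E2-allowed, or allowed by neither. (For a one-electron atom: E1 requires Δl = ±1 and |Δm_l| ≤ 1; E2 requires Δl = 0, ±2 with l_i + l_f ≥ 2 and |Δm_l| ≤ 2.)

neither

Δl = 5 − 2 = +3; l_i + l_f = 7.
Δm_l = +1.
E1 (Δl = ±1, |Δm_l| ≤ 1): not satisfied.
E2 (Δl = 0,±2, l_i+l_f ≥ 2, |Δm_l| ≤ 2): not satisfied.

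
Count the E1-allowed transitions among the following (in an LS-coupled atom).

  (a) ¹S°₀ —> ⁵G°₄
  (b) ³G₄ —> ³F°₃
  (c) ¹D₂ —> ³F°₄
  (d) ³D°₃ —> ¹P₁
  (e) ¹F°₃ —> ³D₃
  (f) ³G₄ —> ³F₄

1

(a) forbidden (parity, ΔS, ΔL, ΔJ fail)
(b) allowed
(c) forbidden (ΔS, ΔJ fail)
(d) forbidden (ΔS, ΔJ fail)
(e) forbidden (ΔS fails)
(f) forbidden (parity fails)
Total allowed: 1 of 6.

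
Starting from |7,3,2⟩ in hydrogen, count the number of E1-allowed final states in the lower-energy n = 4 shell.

2

E1 requires Δl = ±1, so l_f ∈ {2, 4}; with 0 ≤ l_f ≤ n_f−1 = 3, the allowed l_f values are {2}.
For l_f = 2: m_f ∈ {m_i−1, m_i, m_i+1} ∩ [−2, 2] = {1, 2} → 2 states.
Total: 2.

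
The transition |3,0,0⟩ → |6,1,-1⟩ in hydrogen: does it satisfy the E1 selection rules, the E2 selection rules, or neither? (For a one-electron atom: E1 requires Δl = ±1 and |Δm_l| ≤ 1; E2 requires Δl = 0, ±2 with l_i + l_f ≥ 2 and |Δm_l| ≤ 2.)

Δl = 1 − 0 = +1; l_i + l_f = 1.
Δm_l = -1.
E1 (Δl = ±1, |Δm_l| ≤ 1): satisfied.
E2 (Δl = 0,±2, l_i+l_f ≥ 2, |Δm_l| ≤ 2): not satisfied.

E1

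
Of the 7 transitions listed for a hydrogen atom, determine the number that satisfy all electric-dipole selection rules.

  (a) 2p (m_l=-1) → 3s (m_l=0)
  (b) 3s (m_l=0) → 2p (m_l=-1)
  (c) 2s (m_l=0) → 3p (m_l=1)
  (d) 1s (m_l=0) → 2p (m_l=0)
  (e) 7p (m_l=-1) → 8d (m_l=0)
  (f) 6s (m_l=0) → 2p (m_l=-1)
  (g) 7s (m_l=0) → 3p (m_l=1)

7

(a) allowed
(b) allowed
(c) allowed
(d) allowed
(e) allowed
(f) allowed
(g) allowed
Total allowed: 7 of 7.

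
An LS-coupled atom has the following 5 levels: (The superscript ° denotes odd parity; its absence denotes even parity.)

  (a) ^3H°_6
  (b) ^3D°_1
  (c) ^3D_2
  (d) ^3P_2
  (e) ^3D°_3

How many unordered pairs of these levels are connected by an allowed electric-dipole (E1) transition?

(a)–(b): forbidden (parity, ΔL, ΔJ).
(a)–(c): forbidden (ΔL, ΔJ).
(a)–(d): forbidden (ΔL, ΔJ).
(a)–(e): forbidden (parity, ΔL, ΔJ).
(b)–(c): allowed.
(b)–(d): allowed.
(b)–(e): forbidden (parity, ΔJ).
(c)–(d): forbidden (parity).
(c)–(e): allowed.
(d)–(e): allowed.
Allowed pairs: 4 of 10.

4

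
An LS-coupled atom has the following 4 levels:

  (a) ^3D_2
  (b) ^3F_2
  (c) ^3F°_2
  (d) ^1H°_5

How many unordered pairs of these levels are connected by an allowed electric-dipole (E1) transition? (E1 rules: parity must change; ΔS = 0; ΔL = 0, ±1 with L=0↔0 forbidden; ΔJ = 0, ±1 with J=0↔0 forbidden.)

(a)–(b): forbidden (parity).
(a)–(c): allowed.
(a)–(d): forbidden (ΔS, ΔL, ΔJ).
(b)–(c): allowed.
(b)–(d): forbidden (ΔS, ΔL, ΔJ).
(c)–(d): forbidden (parity, ΔS, ΔL, ΔJ).
Allowed pairs: 2 of 6.

2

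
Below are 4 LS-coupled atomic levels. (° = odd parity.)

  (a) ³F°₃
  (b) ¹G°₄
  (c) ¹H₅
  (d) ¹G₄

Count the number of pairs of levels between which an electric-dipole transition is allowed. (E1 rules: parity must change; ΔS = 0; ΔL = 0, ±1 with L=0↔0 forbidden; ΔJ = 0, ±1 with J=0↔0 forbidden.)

(a)–(b): forbidden (parity, ΔS).
(a)–(c): forbidden (ΔS, ΔL, ΔJ).
(a)–(d): forbidden (ΔS).
(b)–(c): allowed.
(b)–(d): allowed.
(c)–(d): forbidden (parity).
Allowed pairs: 2 of 6.

2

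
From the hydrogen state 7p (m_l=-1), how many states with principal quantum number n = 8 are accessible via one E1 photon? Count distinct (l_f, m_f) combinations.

E1 requires Δl = ±1, so l_f ∈ {0, 2}; with 0 ≤ l_f ≤ n_f−1 = 7, the allowed l_f values are {0, 2}.
For l_f = 0: m_f ∈ {m_i−1, m_i, m_i+1} ∩ [−0, 0] = {0} → 1 state.
For l_f = 2: m_f ∈ {m_i−1, m_i, m_i+1} ∩ [−2, 2] = {-2, -1, 0} → 3 states.
Total: 4.

4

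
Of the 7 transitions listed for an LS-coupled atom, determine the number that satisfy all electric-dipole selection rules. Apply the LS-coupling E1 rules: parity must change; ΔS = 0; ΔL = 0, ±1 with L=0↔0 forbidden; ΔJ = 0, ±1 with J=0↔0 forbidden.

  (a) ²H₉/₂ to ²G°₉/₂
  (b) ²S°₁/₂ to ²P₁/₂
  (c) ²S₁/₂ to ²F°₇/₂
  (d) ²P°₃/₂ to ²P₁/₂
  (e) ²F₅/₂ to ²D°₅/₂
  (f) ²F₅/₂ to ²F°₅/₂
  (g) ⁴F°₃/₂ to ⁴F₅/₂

(a) allowed
(b) allowed
(c) forbidden (ΔL, ΔJ fail)
(d) allowed
(e) allowed
(f) allowed
(g) allowed
Total allowed: 6 of 7.

6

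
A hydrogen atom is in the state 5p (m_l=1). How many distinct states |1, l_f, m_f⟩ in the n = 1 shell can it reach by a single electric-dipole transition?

1

E1 requires Δl = ±1, so l_f ∈ {0, 2}; with 0 ≤ l_f ≤ n_f−1 = 0, the allowed l_f values are {0}.
For l_f = 0: m_f ∈ {m_i−1, m_i, m_i+1} ∩ [−0, 0] = {0} → 1 state.
Total: 1.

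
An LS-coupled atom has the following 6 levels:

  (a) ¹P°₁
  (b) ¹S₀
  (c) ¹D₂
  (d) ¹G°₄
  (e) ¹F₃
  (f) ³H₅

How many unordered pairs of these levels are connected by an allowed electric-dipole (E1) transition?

(a)–(b): allowed.
(a)–(c): allowed.
(a)–(d): forbidden (parity, ΔL, ΔJ).
(a)–(e): forbidden (ΔL, ΔJ).
(a)–(f): forbidden (ΔS, ΔL, ΔJ).
(b)–(c): forbidden (parity, ΔL, ΔJ).
(b)–(d): forbidden (ΔL, ΔJ).
(b)–(e): forbidden (parity, ΔL, ΔJ).
(b)–(f): forbidden (parity, ΔS, ΔL, ΔJ).
(c)–(d): forbidden (ΔL, ΔJ).
(c)–(e): forbidden (parity).
(c)–(f): forbidden (parity, ΔS, ΔL, ΔJ).
(d)–(e): allowed.
(d)–(f): forbidden (ΔS).
(e)–(f): forbidden (parity, ΔS, ΔL, ΔJ).
Allowed pairs: 3 of 15.

3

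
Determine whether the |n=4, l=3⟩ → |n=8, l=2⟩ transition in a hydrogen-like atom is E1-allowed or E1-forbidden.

Δl = 2 − 3 = -1; the E1 rule Δl = ±1 is ✓.
All E1 selection rules are satisfied.

allowed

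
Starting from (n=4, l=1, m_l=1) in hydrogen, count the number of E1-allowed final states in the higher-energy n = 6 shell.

4

E1 requires Δl = ±1, so l_f ∈ {0, 2}; with 0 ≤ l_f ≤ n_f−1 = 5, the allowed l_f values are {0, 2}.
For l_f = 0: m_f ∈ {m_i−1, m_i, m_i+1} ∩ [−0, 0] = {0} → 1 state.
For l_f = 2: m_f ∈ {m_i−1, m_i, m_i+1} ∩ [−2, 2] = {0, 1, 2} → 3 states.
Total: 4.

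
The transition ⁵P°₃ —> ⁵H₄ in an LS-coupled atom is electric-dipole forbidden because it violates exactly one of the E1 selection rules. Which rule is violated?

Reading off the term symbols: S 2→2, L 1→5, J 3→4, parity odd→even.
Parity must change: odd → even — ok.
ΔS = 0: S: 2 → 2 — ok.
ΔL = 0, ±1 (not L=0↔0): L: 1 → 5, ΔL = +4 — fails.
ΔJ = 0, ±1 (not J=0↔0): J: 3 → 4, ΔJ = +1 — ok.

the ΔL = 0, ±1 rule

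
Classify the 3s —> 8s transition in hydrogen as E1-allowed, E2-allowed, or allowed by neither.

Δl = 0 − 0 = +0; l_i + l_f = 0.
E1 (Δl = ±1): not satisfied.
E2 (Δl = 0,±2, l_i+l_f ≥ 2): not satisfied.

neither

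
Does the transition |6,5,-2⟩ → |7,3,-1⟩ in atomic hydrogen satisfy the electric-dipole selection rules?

l: 5 → 3 (Δl = -2). Δl = ±1 violated.
Δm_l = -1 − (-2) = +1. E1 requires Δm_l = 0, ±1: satisfied.
The transition is electric-dipole forbidden.

forbidden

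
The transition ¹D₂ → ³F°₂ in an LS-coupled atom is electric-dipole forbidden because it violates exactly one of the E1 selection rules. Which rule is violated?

the ΔS = 0 rule

Initial level: S=0, L=2, J=2, parity even. Final level: S=1, L=3, J=2, parity odd.
Parity must change: even → odd — passes.
ΔS = 0: S: 0 → 1 — fails.
ΔL = 0, ±1 (not L=0↔0): L: 2 → 3, ΔL = +1 — passes.
ΔJ = 0, ±1 (not J=0↔0): J: 2 → 2, ΔJ = +0 — passes.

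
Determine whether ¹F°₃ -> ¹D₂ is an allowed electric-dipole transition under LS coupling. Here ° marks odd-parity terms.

allowed

Initial level: S=0, L=3, J=3, parity odd. Final level: S=0, L=2, J=2, parity even.
Parity must change: odd → even — ✓.
ΔJ = 0, ±1 (not J=0↔0): J: 3 → 2, ΔJ = -1 — ✓.
ΔL = 0, ±1 (not L=0↔0): L: 3 → 2, ΔL = -1 — ✓.
ΔS = 0: S: 0 → 0 — ✓.
All four E1 rules are satisfied.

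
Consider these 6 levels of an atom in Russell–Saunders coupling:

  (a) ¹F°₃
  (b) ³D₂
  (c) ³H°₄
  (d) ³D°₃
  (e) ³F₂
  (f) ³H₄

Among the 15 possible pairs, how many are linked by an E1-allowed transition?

(a)–(b): forbidden (ΔS).
(a)–(c): forbidden (parity, ΔS, ΔL).
(a)–(d): forbidden (parity, ΔS).
(a)–(e): forbidden (ΔS).
(a)–(f): forbidden (ΔS, ΔL).
(b)–(c): forbidden (ΔL, ΔJ).
(b)–(d): allowed.
(b)–(e): forbidden (parity).
(b)–(f): forbidden (parity, ΔL, ΔJ).
(c)–(d): forbidden (parity, ΔL).
(c)–(e): forbidden (ΔL, ΔJ).
(c)–(f): allowed.
(d)–(e): allowed.
(d)–(f): forbidden (ΔL).
(e)–(f): forbidden (parity, ΔL, ΔJ).
Allowed pairs: 3 of 15.

3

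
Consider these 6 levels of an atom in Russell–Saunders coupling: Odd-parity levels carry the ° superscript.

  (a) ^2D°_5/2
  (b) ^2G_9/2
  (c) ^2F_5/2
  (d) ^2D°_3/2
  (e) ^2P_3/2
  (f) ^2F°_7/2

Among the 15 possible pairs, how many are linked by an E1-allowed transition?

(a)–(b): forbidden (ΔL, ΔJ).
(a)–(c): allowed.
(a)–(d): forbidden (parity).
(a)–(e): allowed.
(a)–(f): forbidden (parity).
(b)–(c): forbidden (parity, ΔJ).
(b)–(d): forbidden (ΔL, ΔJ).
(b)–(e): forbidden (parity, ΔL, ΔJ).
(b)–(f): allowed.
(c)–(d): allowed.
(c)–(e): forbidden (parity, ΔL).
(c)–(f): allowed.
(d)–(e): allowed.
(d)–(f): forbidden (parity, ΔJ).
(e)–(f): forbidden (ΔL, ΔJ).
Allowed pairs: 6 of 15.

6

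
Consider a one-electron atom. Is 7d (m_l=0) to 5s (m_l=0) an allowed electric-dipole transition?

Δl = 0 − 2 = -2; the E1 rule Δl = ±1 is ✗.
Δm_l = 0 − (0) = +0. E1 requires Δm_l = 0, ±1: ✓.
The transition is electric-dipole forbidden.

forbidden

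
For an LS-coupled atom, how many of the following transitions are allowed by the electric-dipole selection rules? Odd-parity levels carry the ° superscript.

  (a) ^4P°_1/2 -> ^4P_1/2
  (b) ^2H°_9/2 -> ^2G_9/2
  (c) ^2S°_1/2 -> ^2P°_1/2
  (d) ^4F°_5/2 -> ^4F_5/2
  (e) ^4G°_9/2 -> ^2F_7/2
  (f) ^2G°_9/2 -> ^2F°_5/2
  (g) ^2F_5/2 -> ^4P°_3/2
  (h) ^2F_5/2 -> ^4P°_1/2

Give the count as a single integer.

(a) allowed
(b) allowed
(c) forbidden (parity fails)
(d) allowed
(e) forbidden (ΔS fails)
(f) forbidden (parity, ΔJ fail)
(g) forbidden (ΔS, ΔL fail)
(h) forbidden (ΔS, ΔL, ΔJ fail)
Total allowed: 3 of 8.

3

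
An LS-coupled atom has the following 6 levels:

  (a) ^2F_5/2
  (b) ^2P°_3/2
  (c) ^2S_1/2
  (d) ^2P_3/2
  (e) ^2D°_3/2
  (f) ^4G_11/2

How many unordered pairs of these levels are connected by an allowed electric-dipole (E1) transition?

(a)–(b): forbidden (ΔL).
(a)–(c): forbidden (parity, ΔL, ΔJ).
(a)–(d): forbidden (parity, ΔL).
(a)–(e): allowed.
(a)–(f): forbidden (parity, ΔS, ΔJ).
(b)–(c): allowed.
(b)–(d): allowed.
(b)–(e): forbidden (parity).
(b)–(f): forbidden (ΔS, ΔL, ΔJ).
(c)–(d): forbidden (parity).
(c)–(e): forbidden (ΔL).
(c)–(f): forbidden (parity, ΔS, ΔL, ΔJ).
(d)–(e): allowed.
(d)–(f): forbidden (parity, ΔS, ΔL, ΔJ).
(e)–(f): forbidden (ΔS, ΔL, ΔJ).
Allowed pairs: 4 of 15.

4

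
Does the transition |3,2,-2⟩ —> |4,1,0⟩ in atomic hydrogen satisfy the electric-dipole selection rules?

forbidden

Initial l = 2, final l = 1, so Δl = -1. E1 requires Δl = ±1: ✓.
Δm_l = 0 − (-2) = +2. E1 requires Δm_l = 0, ±1: ✗.
The transition is electric-dipole forbidden.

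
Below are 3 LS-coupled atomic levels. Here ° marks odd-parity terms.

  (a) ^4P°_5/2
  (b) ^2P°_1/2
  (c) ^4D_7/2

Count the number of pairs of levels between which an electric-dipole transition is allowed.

(a)–(b): forbidden (parity, ΔS, ΔJ).
(a)–(c): allowed.
(b)–(c): forbidden (ΔS, ΔJ).
Allowed pairs: 1 of 3.

1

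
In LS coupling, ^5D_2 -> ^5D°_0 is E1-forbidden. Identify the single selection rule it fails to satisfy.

ΔL = 0, ±1 (not L=0↔0): L: 2 → 2, ΔL = +0 — ok.
ΔJ = 0, ±1 (not J=0↔0): J: 2 → 0, ΔJ = -2 — fails.
ΔS = 0: S: 2 → 2 — ok.
Parity must change: even → odd — ok.

the ΔJ = 0, ±1 rule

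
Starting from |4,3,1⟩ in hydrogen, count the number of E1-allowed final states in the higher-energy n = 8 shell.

6

E1 requires Δl = ±1, so l_f ∈ {2, 4}; with 0 ≤ l_f ≤ n_f−1 = 7, the allowed l_f values are {2, 4}.
For l_f = 2: m_f ∈ {m_i−1, m_i, m_i+1} ∩ [−2, 2] = {0, 1, 2} → 3 states.
For l_f = 4: m_f ∈ {m_i−1, m_i, m_i+1} ∩ [−4, 4] = {0, 1, 2} → 3 states.
Total: 6.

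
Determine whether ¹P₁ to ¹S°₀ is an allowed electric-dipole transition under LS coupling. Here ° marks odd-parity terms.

allowed

Initial level: S=0, L=1, J=1, parity even. Final level: S=0, L=0, J=0, parity odd.
Parity must change: even → odd — ok.
ΔS = 0: S: 0 → 0 — ok.
ΔL = 0, ±1 (not L=0↔0): L: 1 → 0, ΔL = -1 — ok.
ΔJ = 0, ±1 (not J=0↔0): J: 1 → 0, ΔJ = -1 — ok.
All four E1 rules are satisfied.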